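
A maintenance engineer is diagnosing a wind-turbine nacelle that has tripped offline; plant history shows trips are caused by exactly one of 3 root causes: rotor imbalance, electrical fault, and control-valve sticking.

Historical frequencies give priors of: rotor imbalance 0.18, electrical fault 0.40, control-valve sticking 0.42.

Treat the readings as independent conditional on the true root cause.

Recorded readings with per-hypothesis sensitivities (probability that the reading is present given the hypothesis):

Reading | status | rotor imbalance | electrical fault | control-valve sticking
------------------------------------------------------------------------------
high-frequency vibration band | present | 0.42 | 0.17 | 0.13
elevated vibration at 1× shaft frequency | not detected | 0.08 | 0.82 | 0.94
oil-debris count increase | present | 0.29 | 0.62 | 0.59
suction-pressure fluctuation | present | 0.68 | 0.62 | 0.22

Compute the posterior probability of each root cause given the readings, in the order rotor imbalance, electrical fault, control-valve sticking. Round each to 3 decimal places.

0.728, 0.250, 0.023

For each hypothesis, the unnormalized posterior weight is prior × product of the reading likelihoods (using 1 − P(present | H) for each absent reading):
  rotor imbalance: 0.18 × 0.42 × (1 − 0.08) × 0.29 × 0.68 = 0.013716
  electrical fault: 0.40 × 0.17 × (1 − 0.82) × 0.62 × 0.62 = 0.0047051
  control-valve sticking: 0.42 × 0.13 × (1 − 0.94) × 0.59 × 0.22 = 0.00042522
Normalizing constant Z = 0.013716 + 0.0047051 + 0.00042522 = 0.018846.
P(rotor imbalance | evidence) = 0.013716 / 0.018846 ≈ 0.728
P(electrical fault | evidence) = 0.0047051 / 0.018846 ≈ 0.250
P(control-valve sticking | evidence) = 0.00042522 / 0.018846 ≈ 0.023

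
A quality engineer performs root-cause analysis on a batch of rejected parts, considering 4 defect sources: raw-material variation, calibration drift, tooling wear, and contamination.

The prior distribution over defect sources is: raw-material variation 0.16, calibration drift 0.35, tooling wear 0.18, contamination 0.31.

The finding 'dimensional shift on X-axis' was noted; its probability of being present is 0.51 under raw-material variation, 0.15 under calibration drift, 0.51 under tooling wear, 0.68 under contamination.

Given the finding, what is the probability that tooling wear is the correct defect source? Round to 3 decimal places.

0.210

Multiply each prior by the likelihood of the finding:
  raw-material variation: 0.16 × 0.51 = 0.0816
  calibration drift: 0.35 × 0.15 = 0.0525
  tooling wear: 0.18 × 0.51 = 0.0918
  contamination: 0.31 × 0.68 = 0.2108
Normalizing constant Z = 0.0816 + 0.0525 + 0.0918 + 0.2108 = 0.4367.
P(tooling wear | evidence) = 0.0918 / 0.4367 ≈ 0.210.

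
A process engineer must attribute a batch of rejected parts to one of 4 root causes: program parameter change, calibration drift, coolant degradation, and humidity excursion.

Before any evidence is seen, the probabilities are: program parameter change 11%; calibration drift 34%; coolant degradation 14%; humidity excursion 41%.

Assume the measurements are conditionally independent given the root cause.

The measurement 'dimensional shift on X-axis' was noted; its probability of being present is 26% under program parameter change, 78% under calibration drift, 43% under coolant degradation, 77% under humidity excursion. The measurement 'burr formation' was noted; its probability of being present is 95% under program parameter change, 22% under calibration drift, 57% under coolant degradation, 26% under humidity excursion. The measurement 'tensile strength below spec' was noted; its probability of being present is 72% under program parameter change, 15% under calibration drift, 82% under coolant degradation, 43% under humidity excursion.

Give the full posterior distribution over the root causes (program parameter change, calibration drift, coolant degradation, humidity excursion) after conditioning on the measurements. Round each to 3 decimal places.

Multiply each prior by the joint likelihood of the measurement pattern:
  program parameter change: 0.11 × 0.26 × 0.95 × 0.72 = 0.019562
  calibration drift: 0.34 × 0.78 × 0.22 × 0.15 = 0.0087516
  coolant degradation: 0.14 × 0.43 × 0.57 × 0.82 = 0.028137
  humidity excursion: 0.41 × 0.77 × 0.26 × 0.43 = 0.035295
Normalizing constant Z = 0.019562 + 0.0087516 + 0.028137 + 0.035295 = 0.091747.
P(program parameter change | evidence) = 0.019562 / 0.091747 ≈ 0.213
P(calibration drift | evidence) = 0.0087516 / 0.091747 ≈ 0.095
P(coolant degradation | evidence) = 0.028137 / 0.091747 ≈ 0.307
P(humidity excursion | evidence) = 0.035295 / 0.091747 ≈ 0.385

0.213, 0.095, 0.307, 0.385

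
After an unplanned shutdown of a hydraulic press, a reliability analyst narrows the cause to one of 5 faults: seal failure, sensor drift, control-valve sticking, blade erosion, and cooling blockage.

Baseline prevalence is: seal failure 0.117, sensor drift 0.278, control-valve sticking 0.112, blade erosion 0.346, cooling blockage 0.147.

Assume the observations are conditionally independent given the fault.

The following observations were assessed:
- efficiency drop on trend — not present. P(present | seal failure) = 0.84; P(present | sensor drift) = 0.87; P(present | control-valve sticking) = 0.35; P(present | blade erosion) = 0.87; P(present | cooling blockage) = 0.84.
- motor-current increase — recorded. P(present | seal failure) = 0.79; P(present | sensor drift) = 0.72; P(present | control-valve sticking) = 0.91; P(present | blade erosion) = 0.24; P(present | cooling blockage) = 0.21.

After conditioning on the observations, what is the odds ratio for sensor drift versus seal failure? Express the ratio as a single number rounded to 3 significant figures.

1.76

Unnormalized posterior weight (prior times the observation likelihoods) for each of the two hypotheses (using 1 − P(present | H) for each absent observation):
  sensor drift: 0.278 × (1 − 0.87) × 0.72 = 0.026021
  seal failure: 0.117 × (1 − 0.84) × 0.79 = 0.014789
Odds(sensor drift : seal failure) = 0.026021 / 0.014789 ≈ 1.76.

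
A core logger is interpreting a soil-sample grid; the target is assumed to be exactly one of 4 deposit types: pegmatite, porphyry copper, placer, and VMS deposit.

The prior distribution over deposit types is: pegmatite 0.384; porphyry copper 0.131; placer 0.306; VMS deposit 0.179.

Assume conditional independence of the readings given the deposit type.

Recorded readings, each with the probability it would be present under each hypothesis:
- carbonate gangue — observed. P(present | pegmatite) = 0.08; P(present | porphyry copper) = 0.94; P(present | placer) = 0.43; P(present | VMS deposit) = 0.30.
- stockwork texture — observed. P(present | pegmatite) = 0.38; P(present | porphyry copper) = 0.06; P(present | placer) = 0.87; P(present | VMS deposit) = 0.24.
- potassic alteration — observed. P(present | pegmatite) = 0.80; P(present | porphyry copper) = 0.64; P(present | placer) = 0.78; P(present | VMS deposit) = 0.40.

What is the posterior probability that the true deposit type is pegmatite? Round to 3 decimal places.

0.086

For each hypothesis, the unnormalized posterior weight is prior × product of the reading likelihoods:
  pegmatite: 0.384 × 0.08 × 0.38 × 0.80 = 0.0093389
  porphyry copper: 0.131 × 0.94 × 0.06 × 0.64 = 0.0047286
  placer: 0.306 × 0.43 × 0.87 × 0.78 = 0.08929
  VMS deposit: 0.179 × 0.30 × 0.24 × 0.40 = 0.0051552
Marginal likelihood of the evidence = 0.10851.
P(pegmatite | evidence) = 0.0093389 / 0.10851 ≈ 0.086.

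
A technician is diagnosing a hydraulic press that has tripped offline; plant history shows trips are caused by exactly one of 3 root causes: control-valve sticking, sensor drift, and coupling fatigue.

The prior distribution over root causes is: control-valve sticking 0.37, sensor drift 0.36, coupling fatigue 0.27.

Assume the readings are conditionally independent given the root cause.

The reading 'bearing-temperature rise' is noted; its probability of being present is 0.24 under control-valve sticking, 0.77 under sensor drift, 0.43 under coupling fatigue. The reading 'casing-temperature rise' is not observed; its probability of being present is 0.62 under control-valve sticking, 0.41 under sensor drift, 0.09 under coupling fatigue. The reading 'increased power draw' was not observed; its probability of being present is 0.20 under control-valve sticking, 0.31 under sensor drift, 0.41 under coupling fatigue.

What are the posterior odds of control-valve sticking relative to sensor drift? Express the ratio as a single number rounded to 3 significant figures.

Unnormalized posterior weight (prior times the reading likelihoods) for each of the two hypotheses (using 1 − P(present | H) for each absent reading):
  control-valve sticking: 0.37 × 0.24 × (1 − 0.62) × (1 − 0.20) = 0.026995
  sensor drift: 0.36 × 0.77 × (1 − 0.41) × (1 − 0.31) = 0.11285
Odds(control-valve sticking : sensor drift) = 0.026995 / 0.11285 ≈ 0.239.

0.239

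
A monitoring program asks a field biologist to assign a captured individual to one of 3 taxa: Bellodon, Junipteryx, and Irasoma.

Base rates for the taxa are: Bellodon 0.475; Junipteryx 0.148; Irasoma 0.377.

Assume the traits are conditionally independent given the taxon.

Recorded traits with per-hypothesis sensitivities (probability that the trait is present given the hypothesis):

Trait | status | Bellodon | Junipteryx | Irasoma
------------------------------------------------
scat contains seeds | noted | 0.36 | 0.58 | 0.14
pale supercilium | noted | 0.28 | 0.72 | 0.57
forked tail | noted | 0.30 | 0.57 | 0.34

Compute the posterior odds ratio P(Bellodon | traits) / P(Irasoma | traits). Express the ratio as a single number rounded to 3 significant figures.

Posterior odds equal prior odds times the likelihood ratio; only the two competing hypotheses matter.
  Bellodon: 0.475 × 0.36 × 0.28 × 0.30 = 0.014364
  Irasoma: 0.377 × 0.14 × 0.57 × 0.34 = 0.010229
Posterior odds = 0.014364 / 0.010229 ≈ 1.40.

1.40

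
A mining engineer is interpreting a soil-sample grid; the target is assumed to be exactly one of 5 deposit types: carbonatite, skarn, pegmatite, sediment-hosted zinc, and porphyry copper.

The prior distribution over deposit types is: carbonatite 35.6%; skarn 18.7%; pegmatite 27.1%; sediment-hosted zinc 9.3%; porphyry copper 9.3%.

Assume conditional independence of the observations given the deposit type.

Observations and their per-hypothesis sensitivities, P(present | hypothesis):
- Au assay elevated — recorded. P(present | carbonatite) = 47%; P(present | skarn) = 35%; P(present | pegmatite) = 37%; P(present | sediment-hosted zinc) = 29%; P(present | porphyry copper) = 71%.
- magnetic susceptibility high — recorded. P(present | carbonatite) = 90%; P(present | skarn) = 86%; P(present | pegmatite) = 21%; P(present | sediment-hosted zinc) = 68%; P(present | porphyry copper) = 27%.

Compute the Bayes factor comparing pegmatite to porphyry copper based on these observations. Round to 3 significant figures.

0.405

The Bayes factor is the ratio of the joint likelihoods of the evidence pattern under the two hypotheses.
  pegmatite: 0.37 × 0.21 = 0.0777
  porphyry copper: 0.71 × 0.27 = 0.1917
Bayes factor = 0.0777 / 0.1917 ≈ 0.405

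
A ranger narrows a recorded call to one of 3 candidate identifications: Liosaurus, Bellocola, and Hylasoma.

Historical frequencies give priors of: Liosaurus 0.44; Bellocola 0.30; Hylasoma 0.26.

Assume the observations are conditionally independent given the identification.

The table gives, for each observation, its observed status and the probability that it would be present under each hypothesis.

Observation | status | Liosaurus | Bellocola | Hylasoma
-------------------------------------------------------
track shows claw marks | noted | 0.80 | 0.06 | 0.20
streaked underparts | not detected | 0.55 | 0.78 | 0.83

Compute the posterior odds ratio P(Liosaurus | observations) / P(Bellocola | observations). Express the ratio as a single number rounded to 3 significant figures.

The normalizing constant cancels in an odds ratio, so compute prior × likelihood for the two hypotheses only (using 1 − P(present | H) for each absent observation):
  Liosaurus: 0.44 × 0.80 × (1 − 0.55) = 0.1584
  Bellocola: 0.30 × 0.06 × (1 − 0.78) = 0.00396
Odds(Liosaurus : Bellocola) = 0.1584 / 0.00396 ≈ 40.0.

40.0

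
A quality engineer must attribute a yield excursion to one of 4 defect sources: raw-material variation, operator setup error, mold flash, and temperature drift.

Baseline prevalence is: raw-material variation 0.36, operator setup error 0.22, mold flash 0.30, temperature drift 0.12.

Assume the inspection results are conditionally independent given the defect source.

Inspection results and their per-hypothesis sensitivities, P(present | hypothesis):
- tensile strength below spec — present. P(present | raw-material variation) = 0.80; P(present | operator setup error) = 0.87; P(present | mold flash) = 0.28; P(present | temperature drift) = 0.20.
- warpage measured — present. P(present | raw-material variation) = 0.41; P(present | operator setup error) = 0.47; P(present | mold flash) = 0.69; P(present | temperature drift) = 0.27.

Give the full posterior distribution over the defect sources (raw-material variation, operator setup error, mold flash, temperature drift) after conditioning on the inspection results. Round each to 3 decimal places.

By Bayes' rule with conditional independence, the unnormalized weight for each hypothesis is prior × ∏ likelihoods:
  raw-material variation: 0.36 × 0.80 × 0.41 = 0.11808
  operator setup error: 0.22 × 0.87 × 0.47 = 0.089958
  mold flash: 0.30 × 0.28 × 0.69 = 0.05796
  temperature drift: 0.12 × 0.20 × 0.27 = 0.00648
Normalizing constant Z = 0.11808 + 0.089958 + 0.05796 + 0.00648 = 0.27248.
P(raw-material variation | evidence) = 0.11808 / 0.27248 ≈ 0.433
P(operator setup error | evidence) = 0.089958 / 0.27248 ≈ 0.330
P(mold flash | evidence) = 0.05796 / 0.27248 ≈ 0.213
P(temperature drift | evidence) = 0.00648 / 0.27248 ≈ 0.024

0.433, 0.330, 0.213, 0.024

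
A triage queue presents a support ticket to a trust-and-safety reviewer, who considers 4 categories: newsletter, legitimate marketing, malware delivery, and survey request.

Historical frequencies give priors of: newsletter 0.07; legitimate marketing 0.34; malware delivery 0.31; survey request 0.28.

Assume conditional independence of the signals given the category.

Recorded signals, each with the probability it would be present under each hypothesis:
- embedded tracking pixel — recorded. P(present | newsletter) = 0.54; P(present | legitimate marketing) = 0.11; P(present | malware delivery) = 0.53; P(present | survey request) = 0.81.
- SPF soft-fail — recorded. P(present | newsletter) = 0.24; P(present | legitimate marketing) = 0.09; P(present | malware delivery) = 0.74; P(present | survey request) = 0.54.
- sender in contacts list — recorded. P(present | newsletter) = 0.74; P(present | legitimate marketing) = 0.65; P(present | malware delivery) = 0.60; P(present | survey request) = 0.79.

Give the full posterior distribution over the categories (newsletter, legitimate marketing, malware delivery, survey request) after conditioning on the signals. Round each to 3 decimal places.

For each hypothesis, the unnormalized posterior weight is prior × product of the signal likelihoods:
  newsletter: 0.07 × 0.54 × 0.24 × 0.74 = 0.0067133
  legitimate marketing: 0.34 × 0.11 × 0.09 × 0.65 = 0.0021879
  malware delivery: 0.31 × 0.53 × 0.74 × 0.60 = 0.072949
  survey request: 0.28 × 0.81 × 0.54 × 0.79 = 0.096753
Marginal likelihood of the evidence = 0.1786.
P(newsletter | evidence) = 0.0067133 / 0.1786 ≈ 0.038
P(legitimate marketing | evidence) = 0.0021879 / 0.1786 ≈ 0.012
P(malware delivery | evidence) = 0.072949 / 0.1786 ≈ 0.408
P(survey request | evidence) = 0.096753 / 0.1786 ≈ 0.542

0.038, 0.012, 0.408, 0.542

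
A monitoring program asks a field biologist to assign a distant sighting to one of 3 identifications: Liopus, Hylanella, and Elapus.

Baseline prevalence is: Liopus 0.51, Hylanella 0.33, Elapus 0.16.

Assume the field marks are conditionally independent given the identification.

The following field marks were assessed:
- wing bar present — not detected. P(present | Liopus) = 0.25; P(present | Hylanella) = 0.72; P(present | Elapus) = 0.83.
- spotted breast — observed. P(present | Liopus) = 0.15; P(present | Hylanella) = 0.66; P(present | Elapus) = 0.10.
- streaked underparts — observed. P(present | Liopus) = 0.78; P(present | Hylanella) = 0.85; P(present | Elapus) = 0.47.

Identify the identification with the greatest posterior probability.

By Bayes' rule with conditional independence, the unnormalized weight for each hypothesis is prior × ∏ likelihoods (using 1 − P(present | H) for each absent field mark):
  Liopus: 0.51 × (1 − 0.25) × 0.15 × 0.78 = 0.044753
  Hylanella: 0.33 × (1 − 0.72) × 0.66 × 0.85 = 0.051836
  Elapus: 0.16 × (1 − 0.83) × 0.10 × 0.47 = 0.0012784
Normalizing constant Z = 0.044753 + 0.051836 + 0.0012784 = 0.097867.
P(Liopus | evidence) ≈ 0.044753 / 0.097867 ≈ 0.457
P(Hylanella | evidence) ≈ 0.051836 / 0.097867 ≈ 0.530
P(Elapus | evidence) ≈ 0.0012784 / 0.097867 ≈ 0.013
The largest is 0.530, so Hylanella is most probable.

Hylanella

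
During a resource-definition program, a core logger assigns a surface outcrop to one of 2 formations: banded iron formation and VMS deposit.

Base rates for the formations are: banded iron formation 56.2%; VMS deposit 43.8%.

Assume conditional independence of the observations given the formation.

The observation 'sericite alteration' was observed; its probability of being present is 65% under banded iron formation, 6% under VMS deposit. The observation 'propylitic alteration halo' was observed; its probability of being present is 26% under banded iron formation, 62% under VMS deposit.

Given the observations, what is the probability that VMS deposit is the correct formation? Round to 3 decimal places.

0.146

Multiply each prior by the joint likelihood of the evidence pattern:
  banded iron formation: 0.562 × 0.65 × 0.26 = 0.094978
  VMS deposit: 0.438 × 0.06 × 0.62 = 0.016294
Normalizing constant Z = 0.094978 + 0.016294 = 0.11127.
P(VMS deposit | evidence) = 0.016294 / 0.11127 ≈ 0.146.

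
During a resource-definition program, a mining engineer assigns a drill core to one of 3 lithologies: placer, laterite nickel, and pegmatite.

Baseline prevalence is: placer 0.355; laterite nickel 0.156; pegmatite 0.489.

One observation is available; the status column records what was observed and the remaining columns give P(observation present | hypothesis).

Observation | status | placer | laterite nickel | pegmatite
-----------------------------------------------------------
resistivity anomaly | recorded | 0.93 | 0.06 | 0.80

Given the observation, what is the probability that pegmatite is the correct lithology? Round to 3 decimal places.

For each hypothesis, the unnormalized posterior weight is prior × likelihood:
  placer: 0.355 × 0.93 = 0.33015
  laterite nickel: 0.156 × 0.06 = 0.00936
  pegmatite: 0.489 × 0.80 = 0.3912
The unnormalized weights sum to 0.73071.
P(pegmatite | evidence) = 0.3912 / 0.73071 ≈ 0.535.

0.535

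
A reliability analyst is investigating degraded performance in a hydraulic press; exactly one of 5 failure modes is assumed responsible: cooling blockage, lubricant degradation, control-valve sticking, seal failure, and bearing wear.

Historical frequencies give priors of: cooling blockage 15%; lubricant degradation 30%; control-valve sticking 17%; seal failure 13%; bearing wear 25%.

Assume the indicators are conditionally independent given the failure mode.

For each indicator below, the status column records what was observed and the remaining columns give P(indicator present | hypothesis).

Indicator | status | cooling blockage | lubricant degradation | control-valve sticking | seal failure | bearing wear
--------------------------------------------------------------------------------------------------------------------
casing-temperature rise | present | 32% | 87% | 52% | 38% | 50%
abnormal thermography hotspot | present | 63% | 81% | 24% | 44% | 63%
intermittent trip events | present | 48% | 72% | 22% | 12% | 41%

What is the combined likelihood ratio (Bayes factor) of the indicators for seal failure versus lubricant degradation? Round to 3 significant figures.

0.0395

Take the product of per-indicator likelihoods under each hypothesis, then divide.
  seal failure: 0.38 × 0.44 × 0.12 = 0.020064
  lubricant degradation: 0.87 × 0.81 × 0.72 = 0.50738
Bayes factor = 0.020064 / 0.50738 ≈ 0.0395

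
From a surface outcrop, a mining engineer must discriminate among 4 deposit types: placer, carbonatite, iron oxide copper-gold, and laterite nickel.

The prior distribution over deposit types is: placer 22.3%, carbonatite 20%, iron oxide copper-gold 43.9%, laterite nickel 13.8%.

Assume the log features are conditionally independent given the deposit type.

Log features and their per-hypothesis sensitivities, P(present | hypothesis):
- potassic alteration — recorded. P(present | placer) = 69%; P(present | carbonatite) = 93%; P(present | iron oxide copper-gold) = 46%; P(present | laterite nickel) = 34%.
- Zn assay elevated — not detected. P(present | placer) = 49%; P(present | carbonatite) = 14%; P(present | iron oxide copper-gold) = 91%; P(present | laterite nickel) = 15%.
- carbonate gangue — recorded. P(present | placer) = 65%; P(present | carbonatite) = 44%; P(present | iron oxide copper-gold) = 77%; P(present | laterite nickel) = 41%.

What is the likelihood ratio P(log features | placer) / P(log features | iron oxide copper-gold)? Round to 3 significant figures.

7.18

Joint likelihood of the log feature pattern under each hypothesis (using 1 − P(present | H) for each absent log feature):
  placer: 0.69 × (1 − 0.49) × 0.65 = 0.22873
  iron oxide copper-gold: 0.46 × (1 − 0.91) × 0.77 = 0.031878
Bayes factor = 0.22873 / 0.031878 ≈ 7.18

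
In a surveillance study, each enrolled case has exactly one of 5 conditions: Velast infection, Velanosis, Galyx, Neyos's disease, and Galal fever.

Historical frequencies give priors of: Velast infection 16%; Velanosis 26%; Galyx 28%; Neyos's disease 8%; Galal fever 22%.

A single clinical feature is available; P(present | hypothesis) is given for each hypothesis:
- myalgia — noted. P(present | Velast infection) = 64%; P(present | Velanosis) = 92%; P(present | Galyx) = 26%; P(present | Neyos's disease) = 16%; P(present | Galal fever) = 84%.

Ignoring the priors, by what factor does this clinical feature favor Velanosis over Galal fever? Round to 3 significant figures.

1.10

The Bayes factor is the ratio of the two likelihoods.
  Velanosis: 0.92
  Galal fever: 0.84
Bayes factor = 0.92 / 0.84 ≈ 1.10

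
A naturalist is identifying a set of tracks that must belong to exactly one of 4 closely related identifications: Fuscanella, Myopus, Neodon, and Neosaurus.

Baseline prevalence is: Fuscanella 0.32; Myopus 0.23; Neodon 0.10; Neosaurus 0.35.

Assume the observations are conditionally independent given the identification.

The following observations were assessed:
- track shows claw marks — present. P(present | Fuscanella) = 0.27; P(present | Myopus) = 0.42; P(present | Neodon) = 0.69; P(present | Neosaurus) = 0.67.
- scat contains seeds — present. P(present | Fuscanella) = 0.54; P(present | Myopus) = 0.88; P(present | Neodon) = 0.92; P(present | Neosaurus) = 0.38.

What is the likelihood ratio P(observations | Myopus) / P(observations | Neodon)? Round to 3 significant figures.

0.582

The Bayes factor is the ratio of the joint likelihoods of the evidence pattern under the two hypotheses.
  Myopus: 0.42 × 0.88 = 0.3696
  Neodon: 0.69 × 0.92 = 0.6348
Bayes factor = 0.3696 / 0.6348 ≈ 0.582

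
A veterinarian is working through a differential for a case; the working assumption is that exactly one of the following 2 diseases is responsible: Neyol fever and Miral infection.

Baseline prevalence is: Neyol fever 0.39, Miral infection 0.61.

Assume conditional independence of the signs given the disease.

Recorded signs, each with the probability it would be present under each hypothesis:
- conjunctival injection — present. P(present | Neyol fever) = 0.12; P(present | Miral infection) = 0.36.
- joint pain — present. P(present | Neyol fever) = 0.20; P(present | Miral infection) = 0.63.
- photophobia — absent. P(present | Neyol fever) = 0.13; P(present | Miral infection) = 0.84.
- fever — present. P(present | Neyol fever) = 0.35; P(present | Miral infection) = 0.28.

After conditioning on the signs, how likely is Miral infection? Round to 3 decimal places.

0.685

By Bayes' rule with conditional independence, the unnormalized weight for each hypothesis is prior × ∏ likelihoods (using 1 − P(present | H) for each absent sign):
  Neyol fever: 0.39 × 0.12 × 0.20 × (1 − 0.13) × 0.35 = 0.0028501
  Miral infection: 0.61 × 0.36 × 0.63 × (1 − 0.84) × 0.28 = 0.006198
The unnormalized weights sum to 0.0090481.
P(Miral infection | evidence) = 0.006198 / 0.0090481 ≈ 0.685.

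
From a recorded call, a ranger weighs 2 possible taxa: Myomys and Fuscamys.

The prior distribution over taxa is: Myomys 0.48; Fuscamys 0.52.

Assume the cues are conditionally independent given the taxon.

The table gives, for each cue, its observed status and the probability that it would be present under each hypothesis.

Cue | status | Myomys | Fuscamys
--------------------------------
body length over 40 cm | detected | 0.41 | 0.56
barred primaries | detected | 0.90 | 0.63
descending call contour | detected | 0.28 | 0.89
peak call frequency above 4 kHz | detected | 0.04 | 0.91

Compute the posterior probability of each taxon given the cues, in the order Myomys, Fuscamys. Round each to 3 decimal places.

By Bayes' rule with conditional independence, the unnormalized weight for each hypothesis is prior × ∏ likelihoods:
  Myomys: 0.48 × 0.41 × 0.90 × 0.28 × 0.04 = 0.0019837
  Fuscamys: 0.52 × 0.56 × 0.63 × 0.89 × 0.91 = 0.14858
The unnormalized weights sum to 0.15056.
P(Myomys | evidence) = 0.0019837 / 0.15056 ≈ 0.013
P(Fuscamys | evidence) = 0.14858 / 0.15056 ≈ 0.987

0.013, 0.987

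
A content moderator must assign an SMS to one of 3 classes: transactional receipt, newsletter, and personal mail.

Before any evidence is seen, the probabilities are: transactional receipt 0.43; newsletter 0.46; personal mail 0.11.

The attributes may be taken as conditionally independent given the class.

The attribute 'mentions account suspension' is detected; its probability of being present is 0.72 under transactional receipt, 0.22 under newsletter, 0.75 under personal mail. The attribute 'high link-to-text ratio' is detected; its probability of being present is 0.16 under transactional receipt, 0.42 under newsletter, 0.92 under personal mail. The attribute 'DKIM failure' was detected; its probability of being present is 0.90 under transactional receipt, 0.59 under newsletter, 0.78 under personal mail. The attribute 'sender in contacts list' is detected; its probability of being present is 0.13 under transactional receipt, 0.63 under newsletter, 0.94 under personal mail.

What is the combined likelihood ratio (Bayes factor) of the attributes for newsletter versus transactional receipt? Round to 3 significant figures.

2.55

Take the product of per-attribute likelihoods under each hypothesis, then divide.
  newsletter: 0.22 × 0.42 × 0.59 × 0.63 = 0.034345
  transactional receipt: 0.72 × 0.16 × 0.90 × 0.13 = 0.013478
Bayes factor = 0.034345 / 0.013478 ≈ 2.55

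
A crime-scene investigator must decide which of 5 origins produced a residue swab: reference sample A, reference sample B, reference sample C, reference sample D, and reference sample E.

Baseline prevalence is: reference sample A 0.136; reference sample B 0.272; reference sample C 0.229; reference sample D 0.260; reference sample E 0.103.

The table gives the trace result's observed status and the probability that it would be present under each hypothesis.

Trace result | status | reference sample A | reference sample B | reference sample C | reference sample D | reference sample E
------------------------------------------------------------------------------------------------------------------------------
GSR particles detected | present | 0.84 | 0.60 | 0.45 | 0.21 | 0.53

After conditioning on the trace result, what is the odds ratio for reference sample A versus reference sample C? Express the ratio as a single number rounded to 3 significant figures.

The normalizing constant cancels in an odds ratio, so compute prior × likelihood for the two hypotheses only:
  reference sample A: 0.136 × 0.84 = 0.11424
  reference sample C: 0.229 × 0.45 = 0.10305
Odds(reference sample A : reference sample C) = 0.11424 / 0.10305 ≈ 1.11.

1.11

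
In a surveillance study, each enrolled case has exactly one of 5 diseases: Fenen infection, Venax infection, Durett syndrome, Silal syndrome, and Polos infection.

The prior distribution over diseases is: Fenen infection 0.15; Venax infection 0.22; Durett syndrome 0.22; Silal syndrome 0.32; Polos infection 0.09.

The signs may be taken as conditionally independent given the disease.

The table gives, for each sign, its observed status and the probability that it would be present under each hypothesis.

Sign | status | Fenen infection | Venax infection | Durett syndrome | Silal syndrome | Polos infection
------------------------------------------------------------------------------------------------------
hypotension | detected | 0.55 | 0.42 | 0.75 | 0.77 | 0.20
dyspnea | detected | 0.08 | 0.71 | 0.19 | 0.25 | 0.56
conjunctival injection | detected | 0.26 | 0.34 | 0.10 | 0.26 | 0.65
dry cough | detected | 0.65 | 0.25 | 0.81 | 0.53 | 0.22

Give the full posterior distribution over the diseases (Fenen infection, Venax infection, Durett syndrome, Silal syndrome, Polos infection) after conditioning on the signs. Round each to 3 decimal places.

0.058, 0.291, 0.133, 0.443, 0.075

Multiply each prior by the joint likelihood of the sign pattern:
  Fenen infection: 0.15 × 0.55 × 0.08 × 0.26 × 0.65 = 0.0011154
  Venax infection: 0.22 × 0.42 × 0.71 × 0.34 × 0.25 = 0.0055763
  Durett syndrome: 0.22 × 0.75 × 0.19 × 0.10 × 0.81 = 0.0025394
  Silal syndrome: 0.32 × 0.77 × 0.25 × 0.26 × 0.53 = 0.0084885
  Polos infection: 0.09 × 0.20 × 0.56 × 0.65 × 0.22 = 0.0014414
The unnormalized weights sum to 0.019161.
P(Fenen infection | evidence) = 0.0011154 / 0.019161 ≈ 0.058
P(Venax infection | evidence) = 0.0055763 / 0.019161 ≈ 0.291
P(Durett syndrome | evidence) = 0.0025394 / 0.019161 ≈ 0.133
P(Silal syndrome | evidence) = 0.0084885 / 0.019161 ≈ 0.443
P(Polos infection | evidence) = 0.0014414 / 0.019161 ≈ 0.075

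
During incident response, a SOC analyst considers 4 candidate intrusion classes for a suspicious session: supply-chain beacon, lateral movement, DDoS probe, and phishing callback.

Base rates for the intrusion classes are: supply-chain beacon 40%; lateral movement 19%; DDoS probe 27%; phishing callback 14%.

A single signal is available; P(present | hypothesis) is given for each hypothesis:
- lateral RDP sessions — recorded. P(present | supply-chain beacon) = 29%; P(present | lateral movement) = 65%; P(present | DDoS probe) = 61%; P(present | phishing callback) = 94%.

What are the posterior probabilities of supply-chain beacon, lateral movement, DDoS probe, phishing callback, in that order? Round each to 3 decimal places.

0.216, 0.230, 0.307, 0.246

By Bayes' rule, the unnormalized weight for each hypothesis is prior × likelihood:
  supply-chain beacon: 0.40 × 0.29 = 0.116
  lateral movement: 0.19 × 0.65 = 0.1235
  DDoS probe: 0.27 × 0.61 = 0.1647
  phishing callback: 0.14 × 0.94 = 0.1316
The unnormalized weights sum to 0.5358.
P(supply-chain beacon | evidence) = 0.116 / 0.5358 ≈ 0.216
P(lateral movement | evidence) = 0.1235 / 0.5358 ≈ 0.230
P(DDoS probe | evidence) = 0.1647 / 0.5358 ≈ 0.307
P(phishing callback | evidence) = 0.1316 / 0.5358 ≈ 0.246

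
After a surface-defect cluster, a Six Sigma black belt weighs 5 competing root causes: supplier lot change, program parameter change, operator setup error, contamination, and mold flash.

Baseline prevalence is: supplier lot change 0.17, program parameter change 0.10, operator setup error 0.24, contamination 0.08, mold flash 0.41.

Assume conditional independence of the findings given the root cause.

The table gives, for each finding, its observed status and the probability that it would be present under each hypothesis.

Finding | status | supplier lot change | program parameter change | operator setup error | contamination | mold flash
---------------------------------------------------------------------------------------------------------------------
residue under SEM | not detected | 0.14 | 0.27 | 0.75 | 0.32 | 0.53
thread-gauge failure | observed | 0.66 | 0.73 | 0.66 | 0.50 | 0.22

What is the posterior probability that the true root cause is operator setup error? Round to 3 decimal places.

Multiply each prior by the joint likelihood of the evidence pattern (using 1 − P(present | H) for each absent finding):
  supplier lot change: 0.17 × (1 − 0.14) × 0.66 = 0.096492
  program parameter change: 0.10 × (1 − 0.27) × 0.73 = 0.05329
  operator setup error: 0.24 × (1 − 0.75) × 0.66 = 0.0396
  contamination: 0.08 × (1 − 0.32) × 0.50 = 0.0272
  mold flash: 0.41 × (1 − 0.53) × 0.22 = 0.042394
Marginal likelihood of the evidence = 0.25898.
P(operator setup error | evidence) = 0.0396 / 0.25898 ≈ 0.153.

0.153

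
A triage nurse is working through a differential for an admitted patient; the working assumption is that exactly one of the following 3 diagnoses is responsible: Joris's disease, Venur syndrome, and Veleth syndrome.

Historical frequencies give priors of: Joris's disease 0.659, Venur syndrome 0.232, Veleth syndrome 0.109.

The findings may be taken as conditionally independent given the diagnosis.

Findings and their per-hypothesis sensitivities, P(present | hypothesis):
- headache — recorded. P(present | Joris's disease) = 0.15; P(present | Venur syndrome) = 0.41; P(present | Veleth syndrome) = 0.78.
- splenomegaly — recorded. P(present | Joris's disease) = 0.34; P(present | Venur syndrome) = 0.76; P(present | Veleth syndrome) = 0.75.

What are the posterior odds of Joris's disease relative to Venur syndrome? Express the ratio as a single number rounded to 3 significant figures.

Unnormalized posterior weight (prior times the finding likelihoods) for each of the two hypotheses:
  Joris's disease: 0.659 × 0.15 × 0.34 = 0.033609
  Venur syndrome: 0.232 × 0.41 × 0.76 = 0.072291
Posterior odds = 0.033609 / 0.072291 ≈ 0.465.

0.465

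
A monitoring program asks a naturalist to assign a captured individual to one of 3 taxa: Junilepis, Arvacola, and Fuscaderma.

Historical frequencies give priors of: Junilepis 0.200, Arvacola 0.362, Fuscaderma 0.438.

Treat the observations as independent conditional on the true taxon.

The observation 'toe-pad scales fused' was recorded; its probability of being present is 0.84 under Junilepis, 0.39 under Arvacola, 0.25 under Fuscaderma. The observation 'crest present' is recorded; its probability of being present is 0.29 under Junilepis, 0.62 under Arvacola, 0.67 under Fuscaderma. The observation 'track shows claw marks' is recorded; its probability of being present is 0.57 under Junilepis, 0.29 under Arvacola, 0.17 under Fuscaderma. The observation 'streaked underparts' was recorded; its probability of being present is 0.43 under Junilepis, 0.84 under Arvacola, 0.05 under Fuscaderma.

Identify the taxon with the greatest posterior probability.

By Bayes' rule with conditional independence, the unnormalized weight for each hypothesis is prior × ∏ likelihoods:
  Junilepis: 0.200 × 0.84 × 0.29 × 0.57 × 0.43 = 0.011941
  Arvacola: 0.362 × 0.39 × 0.62 × 0.29 × 0.84 = 0.021323
  Fuscaderma: 0.438 × 0.25 × 0.67 × 0.17 × 0.05 = 0.0006236
Normalizing constant Z = 0.011941 + 0.021323 + 0.0006236 = 0.033888.
P(Junilepis | evidence) ≈ 0.011941 / 0.033888 ≈ 0.352
P(Arvacola | evidence) ≈ 0.021323 / 0.033888 ≈ 0.629
P(Fuscaderma | evidence) ≈ 0.0006236 / 0.033888 ≈ 0.018
The largest is 0.629, so Arvacola is most probable.

Arvacola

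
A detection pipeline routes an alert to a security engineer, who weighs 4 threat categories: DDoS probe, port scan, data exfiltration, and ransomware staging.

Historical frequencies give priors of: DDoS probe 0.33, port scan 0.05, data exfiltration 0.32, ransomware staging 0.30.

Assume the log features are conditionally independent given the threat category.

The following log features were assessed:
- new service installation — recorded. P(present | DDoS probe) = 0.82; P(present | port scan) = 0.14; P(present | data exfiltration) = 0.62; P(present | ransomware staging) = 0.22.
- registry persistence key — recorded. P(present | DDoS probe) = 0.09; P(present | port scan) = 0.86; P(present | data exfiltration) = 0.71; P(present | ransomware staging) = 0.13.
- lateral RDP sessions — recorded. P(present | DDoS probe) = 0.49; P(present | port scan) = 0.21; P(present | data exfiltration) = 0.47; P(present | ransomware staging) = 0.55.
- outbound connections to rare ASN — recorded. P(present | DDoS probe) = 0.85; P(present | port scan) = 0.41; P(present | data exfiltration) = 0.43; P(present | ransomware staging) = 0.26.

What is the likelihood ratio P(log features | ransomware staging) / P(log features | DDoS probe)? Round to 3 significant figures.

0.133

Take the product of per-log feature likelihoods under each hypothesis, then divide.
  ransomware staging: 0.22 × 0.13 × 0.55 × 0.26 = 0.0040898
  DDoS probe: 0.82 × 0.09 × 0.49 × 0.85 = 0.030738
Bayes factor = 0.0040898 / 0.030738 ≈ 0.133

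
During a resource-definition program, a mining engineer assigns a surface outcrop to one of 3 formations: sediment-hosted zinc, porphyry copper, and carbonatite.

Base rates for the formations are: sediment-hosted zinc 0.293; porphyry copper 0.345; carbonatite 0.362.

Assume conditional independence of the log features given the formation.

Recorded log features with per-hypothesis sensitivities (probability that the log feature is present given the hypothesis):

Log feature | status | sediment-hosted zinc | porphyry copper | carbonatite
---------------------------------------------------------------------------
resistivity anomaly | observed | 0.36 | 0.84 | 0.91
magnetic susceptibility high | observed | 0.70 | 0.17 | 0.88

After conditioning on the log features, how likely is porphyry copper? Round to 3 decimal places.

For each hypothesis, the unnormalized posterior weight is prior × product of the log feature likelihoods:
  sediment-hosted zinc: 0.293 × 0.36 × 0.70 = 0.073836
  porphyry copper: 0.345 × 0.84 × 0.17 = 0.049266
  carbonatite: 0.362 × 0.91 × 0.88 = 0.28989
Marginal likelihood of the evidence = 0.41299.
P(porphyry copper | evidence) = 0.049266 / 0.41299 ≈ 0.119.

0.119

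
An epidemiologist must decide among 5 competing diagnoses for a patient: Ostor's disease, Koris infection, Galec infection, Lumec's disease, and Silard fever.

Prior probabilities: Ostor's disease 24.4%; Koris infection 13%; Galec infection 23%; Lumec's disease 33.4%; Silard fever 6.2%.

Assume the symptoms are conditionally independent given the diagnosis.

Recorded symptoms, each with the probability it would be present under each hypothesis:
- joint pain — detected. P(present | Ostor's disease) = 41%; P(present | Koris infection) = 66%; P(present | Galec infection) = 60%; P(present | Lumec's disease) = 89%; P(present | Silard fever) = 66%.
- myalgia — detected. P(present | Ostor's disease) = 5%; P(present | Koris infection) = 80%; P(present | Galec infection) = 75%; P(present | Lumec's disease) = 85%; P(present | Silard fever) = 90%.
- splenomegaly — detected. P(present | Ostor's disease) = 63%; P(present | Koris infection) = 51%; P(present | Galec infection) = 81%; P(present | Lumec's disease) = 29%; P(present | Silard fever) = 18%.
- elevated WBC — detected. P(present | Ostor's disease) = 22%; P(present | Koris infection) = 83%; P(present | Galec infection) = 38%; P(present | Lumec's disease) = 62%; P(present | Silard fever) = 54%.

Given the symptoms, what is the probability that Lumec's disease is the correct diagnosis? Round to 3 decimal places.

0.411

For each hypothesis, the unnormalized posterior weight is prior × product of the symptom likelihoods:
  Ostor's disease: 0.244 × 0.41 × 0.05 × 0.63 × 0.22 = 0.00069328
  Koris infection: 0.130 × 0.66 × 0.80 × 0.51 × 0.83 = 0.029055
  Galec infection: 0.230 × 0.60 × 0.75 × 0.81 × 0.38 = 0.031857
  Lumec's disease: 0.334 × 0.89 × 0.85 × 0.29 × 0.62 = 0.04543
  Silard fever: 0.062 × 0.66 × 0.90 × 0.18 × 0.54 = 0.0035797
Marginal likelihood of the evidence = 0.11062.
P(Lumec's disease | evidence) = 0.04543 / 0.11062 ≈ 0.411.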